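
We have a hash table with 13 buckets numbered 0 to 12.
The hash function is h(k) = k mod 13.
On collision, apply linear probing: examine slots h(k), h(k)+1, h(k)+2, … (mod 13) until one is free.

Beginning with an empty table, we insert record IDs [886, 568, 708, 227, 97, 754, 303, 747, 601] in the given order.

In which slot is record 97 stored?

886 hashes to 2; slot 2 is free -> place at 2.
568 hashes to 9; slot 9 is free -> place at 9.
708 hashes to 6; slot 6 is free -> place at 6.
227 hashes to 6; 6 taken -> place at 7.
97 hashes to 6; 6,7 taken -> place at 8.
754 hashes to 0; slot 0 is free -> place at 0.
303 hashes to 4; slot 4 is free -> place at 4.
747 hashes to 6; 6,7,8,9 taken -> place at 10.
601 hashes to 3; slot 3 is free -> place at 3.
Table: [754, _, 886, 601, 303, _, 708, 227, 97, 568, 747, _, _]

8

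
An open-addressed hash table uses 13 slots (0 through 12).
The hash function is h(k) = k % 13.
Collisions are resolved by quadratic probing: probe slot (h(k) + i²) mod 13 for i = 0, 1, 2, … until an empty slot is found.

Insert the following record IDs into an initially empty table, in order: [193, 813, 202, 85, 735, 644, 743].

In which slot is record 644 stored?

193: h=11 → slot 11
813: h=7 → slot 7
202: h=7, probe 7,8 → slot 8
85: h=7, probe 7,8,11,3 → slot 3
735: h=7, probe 7,8,11,3,10 → slot 10
644: h=7, probe 7,8,11,3,10,6 → slot 6
743: h=2 → slot 2
Table: [—, —, 743, 85, —, —, 644, 813, 202, —, 735, 193, —]

6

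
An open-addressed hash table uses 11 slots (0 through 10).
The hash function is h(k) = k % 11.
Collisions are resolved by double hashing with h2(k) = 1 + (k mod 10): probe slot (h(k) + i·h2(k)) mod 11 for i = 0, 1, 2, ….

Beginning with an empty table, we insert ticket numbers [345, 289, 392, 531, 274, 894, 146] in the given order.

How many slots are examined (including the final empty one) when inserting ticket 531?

2

Insert 345: h=4, slot 4 empty => index 4.
Insert 289: h=3, slot 3 empty => index 3.
Insert 392: h=7, slot 7 empty => index 7.
Insert 531: h=3, h2=2, slot 3 occupied => index 5.
Insert 274: h=10, slot 10 empty => index 10.
Insert 894: h=3, h2=5, slot 3 occupied => index 8.
Insert 146: h=3, h2=7, slots 3,10 occupied => index 6.
Table: [∅, ∅, ∅, 289, 345, 531, 146, 392, 894, ∅, 274]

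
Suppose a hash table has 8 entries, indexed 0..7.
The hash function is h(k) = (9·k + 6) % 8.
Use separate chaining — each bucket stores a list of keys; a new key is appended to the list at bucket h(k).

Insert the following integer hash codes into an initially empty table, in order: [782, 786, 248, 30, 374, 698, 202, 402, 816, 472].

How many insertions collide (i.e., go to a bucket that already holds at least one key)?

7

Insert 782: h=4, bucket 4 empty -> new chain.
Insert 786: h=0, bucket 0 empty -> new chain.
Insert 248: h=6, bucket 6 empty -> new chain.
Insert 30: h=4, bucket 4 nonempty -> append to chain.
Insert 374: h=4, bucket 4 nonempty -> append to chain.
Insert 698: h=0, bucket 0 nonempty -> append to chain.
Insert 202: h=0, bucket 0 nonempty -> append to chain.
Insert 402: h=0, bucket 0 nonempty -> append to chain.
Insert 816: h=6, bucket 6 nonempty -> append to chain.
Insert 472: h=6, bucket 6 nonempty -> append to chain.
Final buckets:
0: 786 -> 698 -> 202 -> 402
1: -
2: -
3: -
4: 782 -> 30 -> 374
5: -
6: 248 -> 816 -> 472
7: -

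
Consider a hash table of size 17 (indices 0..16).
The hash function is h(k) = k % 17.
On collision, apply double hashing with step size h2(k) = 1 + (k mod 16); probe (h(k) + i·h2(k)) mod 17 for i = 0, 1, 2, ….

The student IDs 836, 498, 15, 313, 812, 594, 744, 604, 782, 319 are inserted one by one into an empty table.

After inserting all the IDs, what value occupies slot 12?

836 hashes to 3; slot 3 is free -> place at 3.
498 hashes to 5; slot 5 is free -> place at 5.
15 hashes to 15; slot 15 is free -> place at 15.
313 hashes to 7; slot 7 is free -> place at 7.
812 hashes to 13; slot 13 is free -> place at 13.
594 hashes to 16; slot 16 is free -> place at 16.
744 hashes to 13, h2=9; 13,5 taken -> place at 14.
604 hashes to 9; slot 9 is free -> place at 9.
782 hashes to 0; slot 0 is free -> place at 0.
319 hashes to 13, h2=16; 13 taken -> place at 12.
Table: [782, -, -, 836, -, 498, -, 313, -, 604, -, -, 319, 812, 744, 15, 594]

319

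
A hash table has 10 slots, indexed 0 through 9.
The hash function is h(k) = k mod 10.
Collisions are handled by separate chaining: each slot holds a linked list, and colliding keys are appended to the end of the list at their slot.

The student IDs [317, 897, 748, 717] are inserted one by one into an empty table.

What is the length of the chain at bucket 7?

Insert 317: h=7, bucket 7 empty -> new chain.
Insert 897: h=7, bucket 7 nonempty -> append to chain.
Insert 748: h=8, bucket 8 empty -> new chain.
Insert 717: h=7, bucket 7 nonempty -> append to chain.
Final buckets:
0: —
1: —
2: —
3: —
4: —
5: —
6: —
7: 317 -> 897 -> 717
8: 748
9: —

3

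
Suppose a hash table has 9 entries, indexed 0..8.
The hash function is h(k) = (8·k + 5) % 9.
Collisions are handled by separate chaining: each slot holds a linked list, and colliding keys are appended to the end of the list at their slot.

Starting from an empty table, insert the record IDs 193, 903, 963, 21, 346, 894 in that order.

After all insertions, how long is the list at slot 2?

3

193 -> bucket 1
903 -> bucket 2
963 -> bucket 5
21 -> bucket 2 (collision)
346 -> bucket 1 (collision)
894 -> bucket 2 (collision)
Final buckets:
0: —
1: 193 -> 346
2: 903 -> 21 -> 894
3: —
4: —
5: 963
6: —
7: —
8: —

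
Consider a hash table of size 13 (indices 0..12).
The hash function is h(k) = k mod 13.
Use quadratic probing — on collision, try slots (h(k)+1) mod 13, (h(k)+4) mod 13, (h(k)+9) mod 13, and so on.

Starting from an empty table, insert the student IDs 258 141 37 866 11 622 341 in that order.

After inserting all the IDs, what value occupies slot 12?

Insert 258: h=11, slot 11 empty → index 11.
Insert 141: h=11, slot 11 occupied → index 12.
Insert 37: h=11, slots 11,12 occupied → index 2.
Insert 866: h=8, slot 8 empty → index 8.
Insert 11: h=11, slots 11,12,2 occupied → index 7.
Insert 622: h=11, slots 11,12,2,7 occupied → index 1.
Insert 341: h=3, slot 3 empty → index 3.
Table: [., 622, 37, 341, ., ., ., 11, 866, ., ., 258, 141]

141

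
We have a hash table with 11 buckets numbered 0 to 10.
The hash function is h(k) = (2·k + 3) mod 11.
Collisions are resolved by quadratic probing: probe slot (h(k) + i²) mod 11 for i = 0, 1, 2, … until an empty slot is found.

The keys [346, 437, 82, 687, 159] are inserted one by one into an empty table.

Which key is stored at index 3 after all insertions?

82

346: h=2 → slot 2
437: h=8 → slot 8
82: h=2, probe 2,3 → slot 3
687: h=2, probe 2,3,6 → slot 6
159: h=2, probe 2,3,6,0 → slot 0
Table: [159, _, 346, 82, _, _, 687, _, 437, _, _]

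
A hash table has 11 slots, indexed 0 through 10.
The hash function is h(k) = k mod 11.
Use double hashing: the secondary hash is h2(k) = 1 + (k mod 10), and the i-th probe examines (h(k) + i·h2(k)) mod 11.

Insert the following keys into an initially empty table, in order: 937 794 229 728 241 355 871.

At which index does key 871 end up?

4

937 hashes to 2; slot 2 is free → place at 2.
794 hashes to 2, h2=5; 2 taken → place at 7.
229 hashes to 9; slot 9 is free → place at 9.
728 hashes to 2, h2=9; 2 taken → place at 0.
241 hashes to 10; slot 10 is free → place at 10.
355 hashes to 3; slot 3 is free → place at 3.
871 hashes to 2, h2=2; 2 taken → place at 4.
Table: [728, ., 937, 355, 871, ., ., 794, ., 229, 241]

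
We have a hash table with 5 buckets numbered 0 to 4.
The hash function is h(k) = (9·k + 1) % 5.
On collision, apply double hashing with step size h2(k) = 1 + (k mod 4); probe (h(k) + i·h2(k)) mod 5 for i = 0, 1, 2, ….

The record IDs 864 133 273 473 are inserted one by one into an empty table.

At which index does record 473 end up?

864 hashes to 2; slot 2 is free => place at 2.
133 hashes to 3; slot 3 is free => place at 3.
273 hashes to 3, h2=2; 3 taken => place at 0.
473 hashes to 3, h2=2; 3,0,2 taken => place at 4.
Table: [273, -, 864, 133, 473]

4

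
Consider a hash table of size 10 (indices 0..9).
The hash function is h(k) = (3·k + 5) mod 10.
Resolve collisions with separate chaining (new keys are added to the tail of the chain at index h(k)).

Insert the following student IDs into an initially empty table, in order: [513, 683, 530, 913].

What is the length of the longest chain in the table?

513 → bucket 4
683 → bucket 4 (collision)
530 → bucket 5
913 → bucket 4 (collision)
Final buckets:
0: —
1: —
2: —
3: —
4: 513 -> 683 -> 913
5: 530
6: —
7: —
8: —
9: —

3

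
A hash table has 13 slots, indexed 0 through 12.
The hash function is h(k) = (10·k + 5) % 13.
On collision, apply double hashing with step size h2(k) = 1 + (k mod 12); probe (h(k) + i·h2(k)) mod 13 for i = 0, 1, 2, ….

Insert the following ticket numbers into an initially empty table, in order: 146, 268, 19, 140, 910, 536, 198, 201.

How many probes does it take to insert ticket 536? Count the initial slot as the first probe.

4

Insert 146: h=9, slot 9 empty -> index 9.
Insert 268: h=7, slot 7 empty -> index 7.
Insert 19: h=0, slot 0 empty -> index 0.
Insert 140: h=1, slot 1 empty -> index 1.
Insert 910: h=5, slot 5 empty -> index 5.
Insert 536: h=9, h2=9, slots 9,5,1 occupied -> index 10.
Insert 198: h=9, h2=7, slot 9 occupied -> index 3.
Insert 201: h=0, h2=10, slots 0,10,7 occupied -> index 4.
Table: [19, 140, ∅, 198, 201, 910, ∅, 268, ∅, 146, 536, ∅, ∅]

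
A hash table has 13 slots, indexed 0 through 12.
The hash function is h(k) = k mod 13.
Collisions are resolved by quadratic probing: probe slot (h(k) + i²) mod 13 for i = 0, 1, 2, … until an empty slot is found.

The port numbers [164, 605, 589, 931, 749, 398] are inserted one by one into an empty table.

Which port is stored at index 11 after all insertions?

398

164: h=8 => slot 8
605: h=7 => slot 7
589: h=4 => slot 4
931: h=8, probe 8,9 => slot 9
749: h=8, probe 8,9,12 => slot 12
398: h=8, probe 8,9,12,4,11 => slot 11
Table: [—, —, —, —, 589, —, —, 605, 164, 931, —, 398, 749]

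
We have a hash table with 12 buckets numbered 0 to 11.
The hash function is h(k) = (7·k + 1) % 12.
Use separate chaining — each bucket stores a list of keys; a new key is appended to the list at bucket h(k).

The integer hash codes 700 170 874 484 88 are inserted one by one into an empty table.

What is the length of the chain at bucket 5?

700 -> bucket 5
170 -> bucket 3
874 -> bucket 11
484 -> bucket 5 (collision)
88 -> bucket 5 (collision)
Final buckets:
0: —
1: —
2: —
3: 170
4: —
5: 700 -> 484 -> 88
6: —
7: —
8: —
9: —
10: —
11: 874

3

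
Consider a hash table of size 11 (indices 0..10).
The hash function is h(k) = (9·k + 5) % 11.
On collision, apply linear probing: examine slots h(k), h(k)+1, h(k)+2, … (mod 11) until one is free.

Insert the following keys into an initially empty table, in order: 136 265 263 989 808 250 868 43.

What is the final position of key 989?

9

Insert 136: h=8, slot 8 empty → index 8.
Insert 265: h=3, slot 3 empty → index 3.
Insert 263: h=7, slot 7 empty → index 7.
Insert 989: h=7, slots 7,8 occupied → index 9.
Insert 808: h=6, slot 6 empty → index 6.
Insert 250: h=0, slot 0 empty → index 0.
Insert 868: h=7, slots 7,8,9 occupied → index 10.
Insert 43: h=7, slots 7,8,9,10,0 occupied → index 1.
Table: [250, 43, -, 265, -, -, 808, 263, 136, 989, 868]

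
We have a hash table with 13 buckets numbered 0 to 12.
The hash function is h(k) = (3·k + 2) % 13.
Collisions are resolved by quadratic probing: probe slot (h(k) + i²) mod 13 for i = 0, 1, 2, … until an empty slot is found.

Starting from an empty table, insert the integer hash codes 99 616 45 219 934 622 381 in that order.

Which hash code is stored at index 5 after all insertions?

Insert 99: h=0, slot 0 empty -> index 0.
Insert 616: h=4, slot 4 empty -> index 4.
Insert 45: h=7, slot 7 empty -> index 7.
Insert 219: h=9, slot 9 empty -> index 9.
Insert 934: h=9, slot 9 occupied -> index 10.
Insert 622: h=9, slots 9,10,0 occupied -> index 5.
Insert 381: h=1, slot 1 empty -> index 1.
Table: [99, 381, ∅, ∅, 616, 622, ∅, 45, ∅, 219, 934, ∅, ∅]

622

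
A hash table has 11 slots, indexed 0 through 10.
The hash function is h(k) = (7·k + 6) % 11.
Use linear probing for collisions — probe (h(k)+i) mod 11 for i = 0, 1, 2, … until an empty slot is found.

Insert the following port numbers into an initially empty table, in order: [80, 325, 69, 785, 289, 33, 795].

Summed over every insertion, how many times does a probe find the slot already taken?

80 hashes to 5; slot 5 is free -> place at 5.
325 hashes to 4; slot 4 is free -> place at 4.
69 hashes to 5; 5 taken -> place at 6.
785 hashes to 1; slot 1 is free -> place at 1.
289 hashes to 5; 5,6 taken -> place at 7.
33 hashes to 6; 6,7 taken -> place at 8.
795 hashes to 5; 5,6,7,8 taken -> place at 9.
Table: [-, 785, -, -, 325, 80, 69, 289, 33, 795, -]

9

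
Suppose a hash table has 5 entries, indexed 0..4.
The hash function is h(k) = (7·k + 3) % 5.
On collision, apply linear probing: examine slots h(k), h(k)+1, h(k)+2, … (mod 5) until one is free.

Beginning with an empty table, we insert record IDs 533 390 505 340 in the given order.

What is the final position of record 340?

Insert 533: h=4, slot 4 empty -> index 4.
Insert 390: h=3, slot 3 empty -> index 3.
Insert 505: h=3, slots 3,4 occupied -> index 0.
Insert 340: h=3, slots 3,4,0 occupied -> index 1.
Table: [505, 340, ∅, 390, 533]

1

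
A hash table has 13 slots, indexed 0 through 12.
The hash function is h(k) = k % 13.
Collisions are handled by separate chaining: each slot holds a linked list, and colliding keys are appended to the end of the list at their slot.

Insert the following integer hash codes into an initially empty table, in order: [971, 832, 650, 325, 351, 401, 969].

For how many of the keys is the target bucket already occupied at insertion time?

971 → bucket 9
832 → bucket 0
650 → bucket 0 (collision)
325 → bucket 0 (collision)
351 → bucket 0 (collision)
401 → bucket 11
969 → bucket 7
Final buckets:
0: 832 -> 650 -> 325 -> 351
1: _
2: _
3: _
4: _
5: _
6: _
7: 969
8: _
9: 971
10: _
11: 401
12: _

3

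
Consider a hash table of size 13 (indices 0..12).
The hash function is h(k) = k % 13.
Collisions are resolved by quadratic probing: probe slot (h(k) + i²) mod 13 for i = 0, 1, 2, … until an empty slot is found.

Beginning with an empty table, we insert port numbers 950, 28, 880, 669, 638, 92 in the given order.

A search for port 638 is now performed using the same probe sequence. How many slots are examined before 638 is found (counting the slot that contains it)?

3

950: h=1 → slot 1
28: h=2 → slot 2
880: h=9 → slot 9
669: h=6 → slot 6
638: h=1, probe 1,2,5 → slot 5
92: h=1, probe 1,2,5,10 → slot 10
Table: [-, 950, 28, -, -, 638, 669, -, -, 880, 92, -, -]
Lookup 638: h=1, probe 1,2,5 → found at 5.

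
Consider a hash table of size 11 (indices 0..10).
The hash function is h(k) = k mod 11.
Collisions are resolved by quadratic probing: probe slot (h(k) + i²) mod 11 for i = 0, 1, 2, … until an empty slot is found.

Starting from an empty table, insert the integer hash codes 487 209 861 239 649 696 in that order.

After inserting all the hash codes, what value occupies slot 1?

Insert 487: h=3, slot 3 empty => index 3.
Insert 209: h=0, slot 0 empty => index 0.
Insert 861: h=3, slot 3 occupied => index 4.
Insert 239: h=8, slot 8 empty => index 8.
Insert 649: h=0, slot 0 occupied => index 1.
Insert 696: h=3, slots 3,4 occupied => index 7.
Table: [209, 649, _, 487, 861, _, _, 696, 239, _, _]

649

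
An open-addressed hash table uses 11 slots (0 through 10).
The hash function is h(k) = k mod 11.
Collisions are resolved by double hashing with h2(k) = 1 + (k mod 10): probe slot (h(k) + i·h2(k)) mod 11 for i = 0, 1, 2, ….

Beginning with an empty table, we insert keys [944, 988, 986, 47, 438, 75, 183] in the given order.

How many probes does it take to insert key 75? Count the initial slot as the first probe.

2

944: h=9 => slot 9
988: h=9, h2=9, probe 9,7 => slot 7
986: h=7, h2=7, probe 7,3 => slot 3
47: h=3, h2=8, probe 3,0 => slot 0
438: h=9, h2=9, probe 9,7,5 => slot 5
75: h=9, h2=6, probe 9,4 => slot 4
183: h=7, h2=4, probe 7,0,4,8 => slot 8
Table: [47, ., ., 986, 75, 438, ., 988, 183, 944, .]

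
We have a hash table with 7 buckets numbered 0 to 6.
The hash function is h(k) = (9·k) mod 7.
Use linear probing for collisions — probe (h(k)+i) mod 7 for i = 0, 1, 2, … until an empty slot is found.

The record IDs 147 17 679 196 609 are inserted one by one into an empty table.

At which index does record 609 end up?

147: h=0 -> slot 0
17: h=6 -> slot 6
679: h=0, probe 0,1 -> slot 1
196: h=0, probe 0,1,2 -> slot 2
609: h=0, probe 0,1,2,3 -> slot 3
Table: [147, 679, 196, 609, ., ., 17]

3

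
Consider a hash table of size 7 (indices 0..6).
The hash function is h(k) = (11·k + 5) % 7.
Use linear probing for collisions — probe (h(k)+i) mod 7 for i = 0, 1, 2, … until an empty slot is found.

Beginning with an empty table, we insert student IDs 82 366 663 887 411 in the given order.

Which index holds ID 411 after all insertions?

82 hashes to 4; slot 4 is free -> place at 4.
366 hashes to 6; slot 6 is free -> place at 6.
663 hashes to 4; 4 taken -> place at 5.
887 hashes to 4; 4,5,6 taken -> place at 0.
411 hashes to 4; 4,5,6,0 taken -> place at 1.
Table: [887, 411, ., ., 82, 663, 366]

1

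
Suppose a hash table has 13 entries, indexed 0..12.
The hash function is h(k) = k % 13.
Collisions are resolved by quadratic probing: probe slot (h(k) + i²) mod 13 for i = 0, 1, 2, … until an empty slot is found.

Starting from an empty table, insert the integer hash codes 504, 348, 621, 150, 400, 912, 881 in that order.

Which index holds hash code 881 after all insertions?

504: h=10 → slot 10
348: h=10, probe 10,11 → slot 11
621: h=10, probe 10,11,1 → slot 1
150: h=7 → slot 7
400: h=10, probe 10,11,1,6 → slot 6
912: h=2 → slot 2
881: h=10, probe 10,11,1,6,0 → slot 0
Table: [881, 621, 912, -, -, -, 400, 150, -, -, 504, 348, -]

0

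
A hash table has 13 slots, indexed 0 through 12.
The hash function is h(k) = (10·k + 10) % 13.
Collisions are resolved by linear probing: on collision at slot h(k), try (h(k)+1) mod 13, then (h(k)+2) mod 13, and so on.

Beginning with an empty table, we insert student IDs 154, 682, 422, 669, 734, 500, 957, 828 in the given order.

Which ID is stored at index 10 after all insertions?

154: h=3 → slot 3
682: h=5 → slot 5
422: h=5, probe 5,6 → slot 6
669: h=5, probe 5,6,7 → slot 7
734: h=5, probe 5,6,7,8 → slot 8
500: h=5, probe 5,6,7,8,9 → slot 9
957: h=12 → slot 12
828: h=9, probe 9,10 → slot 10
Table: [_, _, _, 154, _, 682, 422, 669, 734, 500, 828, _, 957]

828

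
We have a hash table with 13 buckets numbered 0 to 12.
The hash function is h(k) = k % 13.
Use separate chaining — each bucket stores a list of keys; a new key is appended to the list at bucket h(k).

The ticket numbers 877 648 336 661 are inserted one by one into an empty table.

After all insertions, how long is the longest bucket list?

877 -> bucket 6
648 -> bucket 11
336 -> bucket 11 (collision)
661 -> bucket 11 (collision)
Final buckets:
0: .
1: .
2: .
3: .
4: .
5: .
6: 877
7: .
8: .
9: .
10: .
11: 648 -> 336 -> 661
12: .

3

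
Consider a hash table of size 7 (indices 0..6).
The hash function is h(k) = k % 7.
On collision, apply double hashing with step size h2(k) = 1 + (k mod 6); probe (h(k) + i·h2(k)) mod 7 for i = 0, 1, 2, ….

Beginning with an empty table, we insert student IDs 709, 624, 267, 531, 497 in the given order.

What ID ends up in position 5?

267

Insert 709: h=2, slot 2 empty → index 2.
Insert 624: h=1, slot 1 empty → index 1.
Insert 267: h=1, h2=4, slot 1 occupied → index 5.
Insert 531: h=6, slot 6 empty → index 6.
Insert 497: h=0, slot 0 empty → index 0.
Table: [497, 624, 709, ∅, ∅, 267, 531]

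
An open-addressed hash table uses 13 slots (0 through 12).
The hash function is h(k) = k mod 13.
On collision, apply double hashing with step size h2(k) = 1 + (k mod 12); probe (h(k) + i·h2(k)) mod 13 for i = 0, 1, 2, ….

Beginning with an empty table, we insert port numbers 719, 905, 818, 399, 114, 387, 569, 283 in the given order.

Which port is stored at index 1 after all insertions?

387

Insert 719: h=4, slot 4 empty → index 4.
Insert 905: h=8, slot 8 empty → index 8.
Insert 818: h=12, slot 12 empty → index 12.
Insert 399: h=9, slot 9 empty → index 9.
Insert 114: h=10, slot 10 empty → index 10.
Insert 387: h=10, h2=4, slot 10 occupied → index 1.
Insert 569: h=10, h2=6, slot 10 occupied → index 3.
Insert 283: h=10, h2=8, slot 10 occupied → index 5.
Table: [., 387, ., 569, 719, 283, ., ., 905, 399, 114, ., 818]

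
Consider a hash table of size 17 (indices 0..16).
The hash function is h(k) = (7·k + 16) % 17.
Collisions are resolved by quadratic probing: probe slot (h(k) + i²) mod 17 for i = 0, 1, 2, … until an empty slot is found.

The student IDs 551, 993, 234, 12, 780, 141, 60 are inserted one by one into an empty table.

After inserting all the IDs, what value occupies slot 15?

993

Insert 551: h=14, slot 14 empty => index 14.
Insert 993: h=14, slot 14 occupied => index 15.
Insert 234: h=5, slot 5 empty => index 5.
Insert 12: h=15, slot 15 occupied => index 16.
Insert 780: h=2, slot 2 empty => index 2.
Insert 141: h=0, slot 0 empty => index 0.
Insert 60: h=11, slot 11 empty => index 11.
Table: [141, ., 780, ., ., 234, ., ., ., ., ., 60, ., ., 551, 993, 12]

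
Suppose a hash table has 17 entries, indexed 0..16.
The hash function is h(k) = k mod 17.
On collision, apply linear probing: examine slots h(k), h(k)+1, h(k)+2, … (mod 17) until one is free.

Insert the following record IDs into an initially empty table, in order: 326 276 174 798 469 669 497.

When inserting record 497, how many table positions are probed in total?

326 hashes to 3; slot 3 is free -> place at 3.
276 hashes to 4; slot 4 is free -> place at 4.
174 hashes to 4; 4 taken -> place at 5.
798 hashes to 16; slot 16 is free -> place at 16.
469 hashes to 10; slot 10 is free -> place at 10.
669 hashes to 6; slot 6 is free -> place at 6.
497 hashes to 4; 4,5,6 taken -> place at 7.
Table: [—, —, —, 326, 276, 174, 669, 497, —, —, 469, —, —, —, —, —, 798]

4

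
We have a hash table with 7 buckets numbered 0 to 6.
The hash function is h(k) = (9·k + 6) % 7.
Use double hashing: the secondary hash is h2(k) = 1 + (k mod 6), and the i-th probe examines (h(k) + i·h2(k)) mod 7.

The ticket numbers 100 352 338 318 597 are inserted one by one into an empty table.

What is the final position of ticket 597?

100 hashes to 3; slot 3 is free -> place at 3.
352 hashes to 3, h2=5; 3 taken -> place at 1.
338 hashes to 3, h2=3; 3 taken -> place at 6.
318 hashes to 5; slot 5 is free -> place at 5.
597 hashes to 3, h2=4; 3 taken -> place at 0.
Table: [597, 352, ∅, 100, ∅, 318, 338]

0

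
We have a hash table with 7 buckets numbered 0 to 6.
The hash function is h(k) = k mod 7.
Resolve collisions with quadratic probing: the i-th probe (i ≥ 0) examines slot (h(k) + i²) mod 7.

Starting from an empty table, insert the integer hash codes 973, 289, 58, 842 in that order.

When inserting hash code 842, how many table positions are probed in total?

3

Insert 973: h=0, slot 0 empty -> index 0.
Insert 289: h=2, slot 2 empty -> index 2.
Insert 58: h=2, slot 2 occupied -> index 3.
Insert 842: h=2, slots 2,3 occupied -> index 6.
Table: [973, ., 289, 58, ., ., 842]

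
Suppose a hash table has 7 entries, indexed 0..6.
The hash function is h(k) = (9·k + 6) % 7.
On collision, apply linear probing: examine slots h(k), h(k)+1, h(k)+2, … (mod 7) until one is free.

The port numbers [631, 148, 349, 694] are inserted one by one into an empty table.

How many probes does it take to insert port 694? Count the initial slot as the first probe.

631: h=1 => slot 1
148: h=1, probe 1,2 => slot 2
349: h=4 => slot 4
694: h=1, probe 1,2,3 => slot 3
Table: [∅, 631, 148, 694, 349, ∅, ∅]

3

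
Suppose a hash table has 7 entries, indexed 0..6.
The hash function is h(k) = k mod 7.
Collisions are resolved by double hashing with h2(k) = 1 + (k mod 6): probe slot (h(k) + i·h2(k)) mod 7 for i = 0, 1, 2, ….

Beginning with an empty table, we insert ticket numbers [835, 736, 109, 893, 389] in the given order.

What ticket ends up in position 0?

835 hashes to 2; slot 2 is free → place at 2.
736 hashes to 1; slot 1 is free → place at 1.
109 hashes to 4; slot 4 is free → place at 4.
893 hashes to 4, h2=6; 4 taken → place at 3.
389 hashes to 4, h2=6; 4,3,2,1 taken → place at 0.
Table: [389, 736, 835, 893, 109, ., .]

389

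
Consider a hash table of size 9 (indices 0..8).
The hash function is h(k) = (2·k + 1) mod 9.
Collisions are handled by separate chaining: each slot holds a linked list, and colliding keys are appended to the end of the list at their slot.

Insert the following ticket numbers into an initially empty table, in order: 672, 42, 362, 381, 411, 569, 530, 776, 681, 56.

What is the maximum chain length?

672 -> bucket 4
42 -> bucket 4 (collision)
362 -> bucket 5
381 -> bucket 7
411 -> bucket 4 (collision)
569 -> bucket 5 (collision)
530 -> bucket 8
776 -> bucket 5 (collision)
681 -> bucket 4 (collision)
56 -> bucket 5 (collision)
Final buckets:
0: —
1: —
2: —
3: —
4: 672 -> 42 -> 411 -> 681
5: 362 -> 569 -> 776 -> 56
6: —
7: 381
8: 530

4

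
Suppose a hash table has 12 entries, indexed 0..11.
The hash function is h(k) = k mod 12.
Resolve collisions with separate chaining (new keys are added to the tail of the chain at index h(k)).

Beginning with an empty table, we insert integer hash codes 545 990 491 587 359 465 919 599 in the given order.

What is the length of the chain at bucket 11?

4

Insert 545: h=5, bucket 5 empty -> new chain.
Insert 990: h=6, bucket 6 empty -> new chain.
Insert 491: h=11, bucket 11 empty -> new chain.
Insert 587: h=11, bucket 11 nonempty -> append to chain.
Insert 359: h=11, bucket 11 nonempty -> append to chain.
Insert 465: h=9, bucket 9 empty -> new chain.
Insert 919: h=7, bucket 7 empty -> new chain.
Insert 599: h=11, bucket 11 nonempty -> append to chain.
Final buckets:
0: .
1: .
2: .
3: .
4: .
5: 545
6: 990
7: 919
8: .
9: 465
10: .
11: 491 -> 587 -> 359 -> 599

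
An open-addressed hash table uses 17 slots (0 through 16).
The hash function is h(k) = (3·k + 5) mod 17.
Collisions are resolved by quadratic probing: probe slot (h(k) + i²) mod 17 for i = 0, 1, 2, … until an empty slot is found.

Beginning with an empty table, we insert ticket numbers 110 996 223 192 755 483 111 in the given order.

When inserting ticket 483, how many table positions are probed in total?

Insert 110: h=12, slot 12 empty => index 12.
Insert 996: h=1, slot 1 empty => index 1.
Insert 223: h=11, slot 11 empty => index 11.
Insert 192: h=3, slot 3 empty => index 3.
Insert 755: h=9, slot 9 empty => index 9.
Insert 483: h=9, slot 9 occupied => index 10.
Insert 111: h=15, slot 15 empty => index 15.
Table: [., 996, ., 192, ., ., ., ., ., 755, 483, 223, 110, ., ., 111, .]

2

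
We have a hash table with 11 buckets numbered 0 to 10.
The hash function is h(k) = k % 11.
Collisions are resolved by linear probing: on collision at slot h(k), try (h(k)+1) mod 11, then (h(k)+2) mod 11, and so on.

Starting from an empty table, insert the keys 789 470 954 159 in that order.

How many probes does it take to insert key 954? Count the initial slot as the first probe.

3

Insert 789: h=8, slot 8 empty -> index 8.
Insert 470: h=8, slot 8 occupied -> index 9.
Insert 954: h=8, slots 8,9 occupied -> index 10.
Insert 159: h=5, slot 5 empty -> index 5.
Table: [—, —, —, —, —, 159, —, —, 789, 470, 954]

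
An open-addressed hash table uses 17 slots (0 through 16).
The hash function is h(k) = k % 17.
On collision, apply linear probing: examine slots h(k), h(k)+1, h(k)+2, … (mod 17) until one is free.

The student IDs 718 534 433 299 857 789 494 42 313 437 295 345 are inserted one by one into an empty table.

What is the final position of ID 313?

13

718 hashes to 4; slot 4 is free -> place at 4.
534 hashes to 7; slot 7 is free -> place at 7.
433 hashes to 8; slot 8 is free -> place at 8.
299 hashes to 10; slot 10 is free -> place at 10.
857 hashes to 7; 7,8 taken -> place at 9.
789 hashes to 7; 7,8,9,10 taken -> place at 11.
494 hashes to 1; slot 1 is free -> place at 1.
42 hashes to 8; 8,9,10,11 taken -> place at 12.
313 hashes to 7; 7,8,9,10,11,12 taken -> place at 13.
437 hashes to 12; 12,13 taken -> place at 14.
295 hashes to 6; slot 6 is free -> place at 6.
345 hashes to 5; slot 5 is free -> place at 5.
Table: [-, 494, -, -, 718, 345, 295, 534, 433, 857, 299, 789, 42, 313, 437, -, -]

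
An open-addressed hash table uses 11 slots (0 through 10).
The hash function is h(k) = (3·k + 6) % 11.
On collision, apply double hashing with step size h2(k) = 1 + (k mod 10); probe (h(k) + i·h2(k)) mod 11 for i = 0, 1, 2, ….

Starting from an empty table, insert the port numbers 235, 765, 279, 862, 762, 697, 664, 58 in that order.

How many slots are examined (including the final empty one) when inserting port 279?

235: h=7 => slot 7
765: h=2 => slot 2
279: h=7, h2=10, probe 7,6 => slot 6
862: h=7, h2=3, probe 7,10 => slot 10
762: h=4 => slot 4
697: h=7, h2=8, probe 7,4,1 => slot 1
664: h=7, h2=5, probe 7,1,6,0 => slot 0
58: h=4, h2=9, probe 4,2,0,9 => slot 9
Table: [664, 697, 765, —, 762, —, 279, 235, —, 58, 862]

2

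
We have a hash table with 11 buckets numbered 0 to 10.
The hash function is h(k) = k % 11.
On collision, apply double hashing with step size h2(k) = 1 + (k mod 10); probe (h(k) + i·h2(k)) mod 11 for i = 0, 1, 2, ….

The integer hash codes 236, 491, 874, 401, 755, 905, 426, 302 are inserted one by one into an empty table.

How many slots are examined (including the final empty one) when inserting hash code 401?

Insert 236: h=5, slot 5 empty => index 5.
Insert 491: h=7, slot 7 empty => index 7.
Insert 874: h=5, h2=5, slot 5 occupied => index 10.
Insert 401: h=5, h2=2, slots 5,7 occupied => index 9.
Insert 755: h=7, h2=6, slot 7 occupied => index 2.
Insert 905: h=3, slot 3 empty => index 3.
Insert 426: h=8, slot 8 empty => index 8.
Insert 302: h=5, h2=3, slots 5,8 occupied => index 0.
Table: [302, —, 755, 905, —, 236, —, 491, 426, 401, 874]

3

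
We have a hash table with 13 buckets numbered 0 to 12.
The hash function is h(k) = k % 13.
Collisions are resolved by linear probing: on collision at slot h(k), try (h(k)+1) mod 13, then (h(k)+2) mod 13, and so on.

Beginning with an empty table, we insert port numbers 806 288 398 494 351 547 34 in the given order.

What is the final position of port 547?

Insert 806: h=0, slot 0 empty => index 0.
Insert 288: h=2, slot 2 empty => index 2.
Insert 398: h=8, slot 8 empty => index 8.
Insert 494: h=0, slot 0 occupied => index 1.
Insert 351: h=0, slots 0,1,2 occupied => index 3.
Insert 547: h=1, slots 1,2,3 occupied => index 4.
Insert 34: h=8, slot 8 occupied => index 9.
Table: [806, 494, 288, 351, 547, ., ., ., 398, 34, ., ., .]

4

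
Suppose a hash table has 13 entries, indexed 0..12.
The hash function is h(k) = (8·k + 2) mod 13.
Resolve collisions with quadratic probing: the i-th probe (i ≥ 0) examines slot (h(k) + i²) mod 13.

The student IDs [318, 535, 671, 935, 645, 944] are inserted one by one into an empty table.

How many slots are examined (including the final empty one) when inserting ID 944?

318 hashes to 11; slot 11 is free -> place at 11.
535 hashes to 5; slot 5 is free -> place at 5.
671 hashes to 1; slot 1 is free -> place at 1.
935 hashes to 7; slot 7 is free -> place at 7.
645 hashes to 1; 1 taken -> place at 2.
944 hashes to 1; 1,2,5 taken -> place at 10.
Table: [_, 671, 645, _, _, 535, _, 935, _, _, 944, 318, _]

4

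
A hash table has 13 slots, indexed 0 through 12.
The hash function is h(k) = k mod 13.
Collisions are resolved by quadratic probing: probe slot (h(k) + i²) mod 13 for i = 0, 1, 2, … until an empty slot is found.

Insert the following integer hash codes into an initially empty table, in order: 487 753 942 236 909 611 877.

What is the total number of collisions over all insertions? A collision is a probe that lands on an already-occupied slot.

487 hashes to 6; slot 6 is free -> place at 6.
753 hashes to 12; slot 12 is free -> place at 12.
942 hashes to 6; 6 taken -> place at 7.
236 hashes to 2; slot 2 is free -> place at 2.
909 hashes to 12; 12 taken -> place at 0.
611 hashes to 0; 0 taken -> place at 1.
877 hashes to 6; 6,7 taken -> place at 10.
Table: [909, 611, 236, —, —, —, 487, 942, —, —, 877, —, 753]

5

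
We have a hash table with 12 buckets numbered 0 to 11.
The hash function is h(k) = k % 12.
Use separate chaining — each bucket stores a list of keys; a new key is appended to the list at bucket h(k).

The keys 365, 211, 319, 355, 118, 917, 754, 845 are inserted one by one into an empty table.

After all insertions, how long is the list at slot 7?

Insert 365: h=5, bucket 5 empty → new chain.
Insert 211: h=7, bucket 7 empty → new chain.
Insert 319: h=7, bucket 7 nonempty → append to chain.
Insert 355: h=7, bucket 7 nonempty → append to chain.
Insert 118: h=10, bucket 10 empty → new chain.
Insert 917: h=5, bucket 5 nonempty → append to chain.
Insert 754: h=10, bucket 10 nonempty → append to chain.
Insert 845: h=5, bucket 5 nonempty → append to chain.
Final buckets:
0: _
1: _
2: _
3: _
4: _
5: 365 -> 917 -> 845
6: _
7: 211 -> 319 -> 355
8: _
9: _
10: 118 -> 754
11: _

3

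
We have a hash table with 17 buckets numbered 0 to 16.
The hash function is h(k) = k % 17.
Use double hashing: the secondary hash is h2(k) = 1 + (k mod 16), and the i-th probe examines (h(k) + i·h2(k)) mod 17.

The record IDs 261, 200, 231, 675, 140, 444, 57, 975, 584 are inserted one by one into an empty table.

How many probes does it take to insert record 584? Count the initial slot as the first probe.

2

261: h=6 → slot 6
200: h=13 → slot 13
231: h=10 → slot 10
675: h=12 → slot 12
140: h=4 → slot 4
444: h=2 → slot 2
57: h=6, h2=10, probe 6,16 → slot 16
975: h=6, h2=16, probe 6,5 → slot 5
584: h=6, h2=9, probe 6,15 → slot 15
Table: [—, —, 444, —, 140, 975, 261, —, —, —, 231, —, 675, 200, —, 584, 57]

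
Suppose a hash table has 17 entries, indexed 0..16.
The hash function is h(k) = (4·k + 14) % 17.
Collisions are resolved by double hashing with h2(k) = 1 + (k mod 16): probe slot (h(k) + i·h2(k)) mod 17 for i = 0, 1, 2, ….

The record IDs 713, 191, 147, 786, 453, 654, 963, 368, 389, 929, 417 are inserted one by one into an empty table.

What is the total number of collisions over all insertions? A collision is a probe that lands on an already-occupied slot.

7

713 hashes to 10; slot 10 is free → place at 10.
191 hashes to 13; slot 13 is free → place at 13.
147 hashes to 7; slot 7 is free → place at 7.
786 hashes to 13, h2=3; 13 taken → place at 16.
453 hashes to 7, h2=6; 7,13 taken → place at 2.
654 hashes to 12; slot 12 is free → place at 12.
963 hashes to 7, h2=4; 7 taken → place at 11.
368 hashes to 7, h2=1; 7 taken → place at 8.
389 hashes to 6; slot 6 is free → place at 6.
929 hashes to 7, h2=2; 7 taken → place at 9.
417 hashes to 16, h2=2; 16 taken → place at 1.
Table: [-, 417, 453, -, -, -, 389, 147, 368, 929, 713, 963, 654, 191, -, -, 786]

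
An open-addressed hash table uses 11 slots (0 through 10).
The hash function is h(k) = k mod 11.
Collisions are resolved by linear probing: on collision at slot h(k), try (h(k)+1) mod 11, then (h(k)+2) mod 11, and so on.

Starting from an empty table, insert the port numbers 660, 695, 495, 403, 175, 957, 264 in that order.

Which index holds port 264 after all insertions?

4

660: h=0 -> slot 0
695: h=2 -> slot 2
495: h=0, probe 0,1 -> slot 1
403: h=7 -> slot 7
175: h=10 -> slot 10
957: h=0, probe 0,1,2,3 -> slot 3
264: h=0, probe 0,1,2,3,4 -> slot 4
Table: [660, 495, 695, 957, 264, -, -, 403, -, -, 175]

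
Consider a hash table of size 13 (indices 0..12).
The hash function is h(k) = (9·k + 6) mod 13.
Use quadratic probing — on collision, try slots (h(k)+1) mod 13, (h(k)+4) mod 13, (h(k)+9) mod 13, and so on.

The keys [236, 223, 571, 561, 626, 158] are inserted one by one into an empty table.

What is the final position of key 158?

236: h=11 → slot 11
223: h=11, probe 11,12 → slot 12
571: h=10 → slot 10
561: h=11, probe 11,12,2 → slot 2
626: h=11, probe 11,12,2,7 → slot 7
158: h=11, probe 11,12,2,7,1 → slot 1
Table: [_, 158, 561, _, _, _, _, 626, _, _, 571, 236, 223]

1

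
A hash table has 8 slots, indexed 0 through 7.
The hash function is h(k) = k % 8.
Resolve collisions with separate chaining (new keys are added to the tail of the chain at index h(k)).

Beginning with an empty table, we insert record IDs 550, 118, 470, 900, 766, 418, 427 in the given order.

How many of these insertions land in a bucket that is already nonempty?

3

Insert 550: h=6, bucket 6 empty -> new chain.
Insert 118: h=6, bucket 6 nonempty -> append to chain.
Insert 470: h=6, bucket 6 nonempty -> append to chain.
Insert 900: h=4, bucket 4 empty -> new chain.
Insert 766: h=6, bucket 6 nonempty -> append to chain.
Insert 418: h=2, bucket 2 empty -> new chain.
Insert 427: h=3, bucket 3 empty -> new chain.
Final buckets:
0: -
1: -
2: 418
3: 427
4: 900
5: -
6: 550 -> 118 -> 470 -> 766
7: -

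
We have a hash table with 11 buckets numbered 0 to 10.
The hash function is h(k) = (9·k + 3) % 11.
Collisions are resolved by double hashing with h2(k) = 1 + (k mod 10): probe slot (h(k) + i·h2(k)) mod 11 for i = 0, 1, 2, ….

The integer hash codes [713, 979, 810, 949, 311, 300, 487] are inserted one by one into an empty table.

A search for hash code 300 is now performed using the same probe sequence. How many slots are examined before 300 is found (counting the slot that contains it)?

713 hashes to 7; slot 7 is free => place at 7.
979 hashes to 3; slot 3 is free => place at 3.
810 hashes to 0; slot 0 is free => place at 0.
949 hashes to 8; slot 8 is free => place at 8.
311 hashes to 8, h2=2; 8 taken => place at 10.
300 hashes to 8, h2=1; 8 taken => place at 9.
487 hashes to 8, h2=8; 8 taken => place at 5.
Table: [810, -, -, 979, -, 487, -, 713, 949, 300, 311]
Lookup 300: h=8, h2=1, probe 8,9 → found at 9.

2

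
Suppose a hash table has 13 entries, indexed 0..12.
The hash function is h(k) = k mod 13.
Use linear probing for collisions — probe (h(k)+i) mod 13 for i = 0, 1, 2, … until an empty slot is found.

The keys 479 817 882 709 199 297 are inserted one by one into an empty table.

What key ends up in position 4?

479: h=11 => slot 11
817: h=11, probe 11,12 => slot 12
882: h=11, probe 11,12,0 => slot 0
709: h=7 => slot 7
199: h=4 => slot 4
297: h=11, probe 11,12,0,1 => slot 1
Table: [882, 297, _, _, 199, _, _, 709, _, _, _, 479, 817]

199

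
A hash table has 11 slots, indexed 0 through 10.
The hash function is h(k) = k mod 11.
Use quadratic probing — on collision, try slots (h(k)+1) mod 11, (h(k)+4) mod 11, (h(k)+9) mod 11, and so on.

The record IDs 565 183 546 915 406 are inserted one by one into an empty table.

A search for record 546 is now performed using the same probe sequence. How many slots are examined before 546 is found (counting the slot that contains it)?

2

Insert 565: h=4, slot 4 empty -> index 4.
Insert 183: h=7, slot 7 empty -> index 7.
Insert 546: h=7, slot 7 occupied -> index 8.
Insert 915: h=2, slot 2 empty -> index 2.
Insert 406: h=10, slot 10 empty -> index 10.
Table: [., ., 915, ., 565, ., ., 183, 546, ., 406]
Lookup 546: h=7, probe 7,8 → found at 8.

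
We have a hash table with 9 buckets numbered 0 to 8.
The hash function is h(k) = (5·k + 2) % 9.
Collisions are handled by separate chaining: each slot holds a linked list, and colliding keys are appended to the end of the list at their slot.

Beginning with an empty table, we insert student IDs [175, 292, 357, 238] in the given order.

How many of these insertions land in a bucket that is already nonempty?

Insert 175: h=4, bucket 4 empty -> new chain.
Insert 292: h=4, bucket 4 nonempty -> append to chain.
Insert 357: h=5, bucket 5 empty -> new chain.
Insert 238: h=4, bucket 4 nonempty -> append to chain.
Final buckets:
0: -
1: -
2: -
3: -
4: 175 -> 292 -> 238
5: 357
6: -
7: -
8: -

2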